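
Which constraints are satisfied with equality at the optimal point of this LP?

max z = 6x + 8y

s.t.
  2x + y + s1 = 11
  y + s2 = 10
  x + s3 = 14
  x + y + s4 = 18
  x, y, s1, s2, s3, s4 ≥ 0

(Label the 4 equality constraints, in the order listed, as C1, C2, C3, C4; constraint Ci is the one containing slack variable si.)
Optimal: x = 0.5, y = 10
Binding: C1, C2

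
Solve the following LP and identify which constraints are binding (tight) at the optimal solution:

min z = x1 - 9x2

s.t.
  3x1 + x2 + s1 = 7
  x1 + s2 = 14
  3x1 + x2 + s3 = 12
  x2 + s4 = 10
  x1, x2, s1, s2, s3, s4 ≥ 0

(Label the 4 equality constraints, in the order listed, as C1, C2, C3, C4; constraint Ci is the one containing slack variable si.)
Optimal: x1 = 0, x2 = 7
Slack at optimum:
  C1: slack = 0 (binding)
  C2: slack = 14
  C3: slack = 5
  C4: slack = 3
  x1 ≥ 0: x1 = 0 (binding)
  x2 ≥ 0: x2 = 7
Binding constraints: C1, x1 ≥ 0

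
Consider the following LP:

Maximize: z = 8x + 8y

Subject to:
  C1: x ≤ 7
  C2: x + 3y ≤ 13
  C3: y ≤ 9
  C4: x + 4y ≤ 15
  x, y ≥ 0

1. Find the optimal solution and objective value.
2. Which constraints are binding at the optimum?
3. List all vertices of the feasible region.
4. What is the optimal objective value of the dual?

1. x = 7, y = 2, z = 72
2. C1, C2, C4
3. (0, 0), (7, 0), (7, 2), (0, 3.75)
4. 72 (by strong duality, equal to the primal optimum)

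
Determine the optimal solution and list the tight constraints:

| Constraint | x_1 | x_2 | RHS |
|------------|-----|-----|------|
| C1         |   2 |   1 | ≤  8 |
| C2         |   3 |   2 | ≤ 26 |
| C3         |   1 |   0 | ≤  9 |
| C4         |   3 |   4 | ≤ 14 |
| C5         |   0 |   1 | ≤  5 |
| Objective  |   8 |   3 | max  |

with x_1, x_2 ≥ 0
Optimal: x_1 = 4, x_2 = 0
Slack at optimum:
  C1: slack = 0 (binding)
  C2: slack = 14
  C3: slack = 5
  C4: slack = 2
  C5: slack = 5
  x_1 ≥ 0: x_1 = 4
  x_2 ≥ 0: x_2 = 0 (binding)
Binding constraints: C1, x_2 ≥ 0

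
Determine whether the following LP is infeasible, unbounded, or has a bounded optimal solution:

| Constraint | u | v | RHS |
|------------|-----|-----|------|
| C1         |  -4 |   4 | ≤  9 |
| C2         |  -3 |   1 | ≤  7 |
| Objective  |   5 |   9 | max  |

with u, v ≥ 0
Feasible point: (0, 0) satisfies every constraint, so the LP is feasible.
Direction d = (1, 0): for each constraint row a, a·d ≤ 0 —
  (-4)(1) + (4)(0) = -4 ≤ 0
  (-3)(1) + (1)(0) = -3 ≤ 0
and d ≥ 0, so (0, 0) + t·d stays feasible for every t ≥ 0. Along this ray z = 5u + 9v changes by 5 per unit t, so z → +∞.

The LP is unbounded; z can be made arbitrarily large.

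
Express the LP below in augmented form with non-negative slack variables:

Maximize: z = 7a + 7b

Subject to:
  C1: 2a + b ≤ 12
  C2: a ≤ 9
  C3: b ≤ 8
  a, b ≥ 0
max z = 7a + 7b

s.t.
  2a + b + s1 = 12
  a + s2 = 9
  b + s3 = 8
  a, b, s1, s2, s3 ≥ 0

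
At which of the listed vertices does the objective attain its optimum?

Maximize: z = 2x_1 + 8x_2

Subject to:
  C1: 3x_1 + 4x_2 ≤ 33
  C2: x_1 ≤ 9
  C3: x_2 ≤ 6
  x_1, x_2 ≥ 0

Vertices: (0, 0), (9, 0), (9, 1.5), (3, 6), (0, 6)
(3, 6) with z = 54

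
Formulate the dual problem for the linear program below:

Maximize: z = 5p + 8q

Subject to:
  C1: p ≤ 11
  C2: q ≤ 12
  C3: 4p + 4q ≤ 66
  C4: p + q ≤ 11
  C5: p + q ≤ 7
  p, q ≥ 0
Minimize: z = 11y1 + 12y2 + 66y3 + 11y4 + 7y5

Subject to:
  C1: -y1 - 4y3 - y4 - y5 ≤ -5
  C2: -y2 - 4y3 - y4 - y5 ≤ -8
  y1, y2, y3, y4, y5 ≥ 0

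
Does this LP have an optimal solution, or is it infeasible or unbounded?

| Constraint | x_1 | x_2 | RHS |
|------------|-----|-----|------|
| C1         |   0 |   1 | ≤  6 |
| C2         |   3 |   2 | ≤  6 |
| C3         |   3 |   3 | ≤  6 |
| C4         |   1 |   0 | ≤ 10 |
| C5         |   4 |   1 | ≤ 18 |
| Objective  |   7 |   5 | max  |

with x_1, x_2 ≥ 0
The point (2, 0) satisfies every constraint, so the LP is feasible; the constraints give x_1 ≤ 10 and x_2 ≤ 6, which with x_1, x_2 ≥ 0 keep the feasible region inside a bounded box. A feasible, bounded LP attains a finite optimum at a vertex.

The LP has an optimal solution: (2, 0) with z = 14.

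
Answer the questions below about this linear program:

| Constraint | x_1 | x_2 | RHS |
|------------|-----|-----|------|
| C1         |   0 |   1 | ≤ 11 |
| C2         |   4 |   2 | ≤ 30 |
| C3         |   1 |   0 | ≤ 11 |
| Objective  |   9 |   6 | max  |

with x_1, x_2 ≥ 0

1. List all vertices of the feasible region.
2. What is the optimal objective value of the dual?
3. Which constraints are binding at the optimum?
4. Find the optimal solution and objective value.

1. (0, 0), (7.5, 0), (2, 11), (0, 11)
2. 84 (by strong duality, equal to the primal optimum)
3. C1, C2
4. x_1 = 2, x_2 = 11, z = 84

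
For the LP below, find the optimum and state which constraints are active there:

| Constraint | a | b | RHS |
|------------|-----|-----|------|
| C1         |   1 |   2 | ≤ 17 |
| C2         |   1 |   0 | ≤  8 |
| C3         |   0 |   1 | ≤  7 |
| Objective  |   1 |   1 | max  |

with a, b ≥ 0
Optimal: a = 8, b = 4.5
Binding: C1, C2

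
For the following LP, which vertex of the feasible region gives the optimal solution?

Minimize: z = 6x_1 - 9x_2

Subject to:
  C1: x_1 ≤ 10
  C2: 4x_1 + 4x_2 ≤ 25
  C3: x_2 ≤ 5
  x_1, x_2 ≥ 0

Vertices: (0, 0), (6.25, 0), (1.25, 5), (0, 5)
(0, 5) with z = -45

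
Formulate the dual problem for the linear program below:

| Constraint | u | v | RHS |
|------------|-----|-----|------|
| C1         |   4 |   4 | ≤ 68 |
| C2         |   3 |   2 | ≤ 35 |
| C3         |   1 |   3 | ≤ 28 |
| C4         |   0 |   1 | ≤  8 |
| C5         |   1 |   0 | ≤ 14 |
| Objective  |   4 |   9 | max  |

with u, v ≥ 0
Minimize: z = 68y1 + 35y2 + 28y3 + 8y4 + 14y5

Subject to:
  C1: -4y1 - 3y2 - y3 - y5 ≤ -4
  C2: -4y1 - 2y2 - 3y3 - y4 ≤ -9
  y1, y2, y3, y4, y5 ≥ 0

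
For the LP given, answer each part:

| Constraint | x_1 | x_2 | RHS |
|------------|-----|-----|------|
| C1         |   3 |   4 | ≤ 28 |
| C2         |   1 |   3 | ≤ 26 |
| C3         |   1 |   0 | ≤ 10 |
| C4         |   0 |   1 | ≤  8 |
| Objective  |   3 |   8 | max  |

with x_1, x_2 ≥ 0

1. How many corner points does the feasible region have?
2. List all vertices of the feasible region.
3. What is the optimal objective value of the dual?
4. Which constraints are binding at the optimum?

1. 3
2. (0, 0), (9.333, 0), (0, 7)
3. 56 (by strong duality, equal to the primal optimum)
4. C1, x_1 ≥ 0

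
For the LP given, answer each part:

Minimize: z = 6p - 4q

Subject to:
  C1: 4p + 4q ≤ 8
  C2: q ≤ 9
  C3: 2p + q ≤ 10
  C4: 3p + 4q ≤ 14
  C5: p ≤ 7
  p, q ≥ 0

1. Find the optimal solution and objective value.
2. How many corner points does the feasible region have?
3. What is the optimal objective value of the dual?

1. p = 0, q = 2, z = -8
2. 3
3. -8 (by strong duality, equal to the primal optimum)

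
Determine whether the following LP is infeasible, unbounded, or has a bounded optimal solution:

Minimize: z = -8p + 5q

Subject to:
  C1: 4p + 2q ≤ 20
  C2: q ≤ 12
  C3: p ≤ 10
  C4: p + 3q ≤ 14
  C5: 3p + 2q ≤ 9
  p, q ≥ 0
The point (3, 0) satisfies every constraint, so the LP is feasible; the constraints give p ≤ 10 and q ≤ 12, which with p, q ≥ 0 keep the feasible region inside a bounded box. A feasible, bounded LP attains a finite optimum at a vertex.

Bounded optimum: z* = -24 at (3, 0).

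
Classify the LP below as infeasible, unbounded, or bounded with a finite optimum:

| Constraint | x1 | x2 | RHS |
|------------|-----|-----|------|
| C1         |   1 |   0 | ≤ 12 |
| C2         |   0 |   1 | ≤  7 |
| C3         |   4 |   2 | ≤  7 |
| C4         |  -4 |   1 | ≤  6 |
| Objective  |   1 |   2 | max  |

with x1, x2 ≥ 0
The point (0, 3.5) satisfies every constraint, so the LP is feasible; the constraints give x1 ≤ 12 and x2 ≤ 7, which with x1, x2 ≥ 0 keep the feasible region inside a bounded box. A feasible, bounded LP attains a finite optimum at a vertex.

Evaluating z = x1 + 2x2 at each vertex:
  (0, 0): z = 0
  (1.75, 0): z = 1.75
  (0, 3.5): z = 7

Bounded optimum: z* = 7 at (0, 3.5).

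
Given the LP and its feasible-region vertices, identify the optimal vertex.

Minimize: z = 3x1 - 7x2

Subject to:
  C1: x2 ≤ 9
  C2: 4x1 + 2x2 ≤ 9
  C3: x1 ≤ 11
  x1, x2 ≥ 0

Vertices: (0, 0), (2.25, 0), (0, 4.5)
(0, 4.5) with z = -31.5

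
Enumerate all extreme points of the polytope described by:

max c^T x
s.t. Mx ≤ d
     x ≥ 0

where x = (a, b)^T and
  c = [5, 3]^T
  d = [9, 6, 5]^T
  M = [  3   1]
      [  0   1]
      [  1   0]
Each vertex is the intersection of two constraint boundaries that also satisfies all remaining constraints:
  a = 0 and b = 0 → (0, 0)
  3a + b = 9 and b = 0 → (3, 0)
  3a + b = 9 and b = 6 → (1, 6)
  b = 6 and a = 0 → (0, 6)

Vertices: (0, 0), (3, 0), (1, 6), (0, 6)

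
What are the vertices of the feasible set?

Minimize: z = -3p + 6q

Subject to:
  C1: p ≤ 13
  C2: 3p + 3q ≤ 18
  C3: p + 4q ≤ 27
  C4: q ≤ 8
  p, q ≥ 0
Each vertex is the intersection of two constraint boundaries that also satisfies all remaining constraints:
  p = 0 and q = 0 → (0, 0)
  3p + 3q = 18 and q = 0 → (6, 0)
  3p + 3q = 18 and p = 0 → (0, 6)

Vertices: (0, 0), (6, 0), (0, 6)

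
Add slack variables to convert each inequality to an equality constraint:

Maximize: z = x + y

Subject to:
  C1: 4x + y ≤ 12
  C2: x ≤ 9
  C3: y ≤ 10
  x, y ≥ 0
max z = x + y

s.t.
  4x + y + s1 = 12
  x + s2 = 9
  y + s3 = 10
  x, y, s1, s2, s3 ≥ 0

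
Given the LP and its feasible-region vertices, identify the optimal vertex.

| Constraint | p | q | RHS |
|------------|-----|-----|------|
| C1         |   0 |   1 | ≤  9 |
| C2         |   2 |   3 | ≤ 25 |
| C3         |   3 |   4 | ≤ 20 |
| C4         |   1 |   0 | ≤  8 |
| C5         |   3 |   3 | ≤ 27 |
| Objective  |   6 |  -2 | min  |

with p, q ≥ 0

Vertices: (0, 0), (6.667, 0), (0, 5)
(0, 5) with z = -10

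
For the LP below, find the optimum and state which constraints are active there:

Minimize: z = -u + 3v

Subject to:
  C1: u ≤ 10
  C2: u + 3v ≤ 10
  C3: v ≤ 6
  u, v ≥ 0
Optimal: u = 10, v = 0
Binding: C1, C2, v ≥ 0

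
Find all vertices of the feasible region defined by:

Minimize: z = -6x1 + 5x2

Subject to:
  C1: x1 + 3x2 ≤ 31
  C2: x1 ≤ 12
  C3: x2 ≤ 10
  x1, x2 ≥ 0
Each vertex is the intersection of two constraint boundaries that also satisfies all remaining constraints:
  x1 = 0 and x2 = 0 → (0, 0)
  x1 = 12 and x2 = 0 → (12, 0)
  x1 + 3x2 = 31 and x1 = 12 → (12, 6.333)
  x1 + 3x2 = 31 and x2 = 10 → (1, 10)
  x2 = 10 and x1 = 0 → (0, 10)

Vertices: (0, 0), (12, 0), (12, 6.333), (1, 10), (0, 10)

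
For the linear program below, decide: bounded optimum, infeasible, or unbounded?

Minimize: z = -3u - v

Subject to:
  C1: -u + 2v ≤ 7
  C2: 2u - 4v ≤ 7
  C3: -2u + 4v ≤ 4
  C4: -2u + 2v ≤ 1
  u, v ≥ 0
Feasible point: (0, 0) satisfies every constraint, so the LP is feasible.
Direction d = (2, 1): for each constraint row a, a·d ≤ 0 —
  (-1)(2) + (2)(1) = 0 ≤ 0
  (2)(2) + (-4)(1) = 0 ≤ 0
  (-2)(2) + (4)(1) = 0 ≤ 0
  (-2)(2) + (2)(1) = -2 ≤ 0
and d ≥ 0, so (0, 0) + t·d stays feasible for every t ≥ 0. Along this ray z = -3u - v changes by -7 per unit t, so z → −∞.

Unbounded — the objective can decrease without bound over the feasible region.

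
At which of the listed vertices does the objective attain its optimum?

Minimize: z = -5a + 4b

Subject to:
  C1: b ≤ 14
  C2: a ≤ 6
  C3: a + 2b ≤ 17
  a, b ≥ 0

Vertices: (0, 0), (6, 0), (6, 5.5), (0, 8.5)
(6, 0) with z = -30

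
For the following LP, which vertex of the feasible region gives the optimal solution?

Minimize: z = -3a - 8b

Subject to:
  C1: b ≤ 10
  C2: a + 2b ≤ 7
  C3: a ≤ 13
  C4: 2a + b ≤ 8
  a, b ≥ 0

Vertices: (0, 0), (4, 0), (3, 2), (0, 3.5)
(0, 3.5) with z = -28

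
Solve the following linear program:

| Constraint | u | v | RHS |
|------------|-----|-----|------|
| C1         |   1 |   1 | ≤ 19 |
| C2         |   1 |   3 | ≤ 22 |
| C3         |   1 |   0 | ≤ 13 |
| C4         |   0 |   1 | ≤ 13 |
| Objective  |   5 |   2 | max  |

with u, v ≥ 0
u = 13, v = 3, z = 71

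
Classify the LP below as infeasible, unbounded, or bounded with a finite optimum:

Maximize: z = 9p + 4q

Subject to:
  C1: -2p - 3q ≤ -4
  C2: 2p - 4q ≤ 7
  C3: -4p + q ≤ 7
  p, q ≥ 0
Feasible point: (0, 2) satisfies every constraint, so the LP is feasible.
Direction d = (1, 1): for each constraint row a, a·d ≤ 0 —
  (-2)(1) + (-3)(1) = -5 ≤ 0
  (2)(1) + (-4)(1) = -2 ≤ 0
  (-4)(1) + (1)(1) = -3 ≤ 0
and d ≥ 0, so (0, 2) + t·d stays feasible for every t ≥ 0. Along this ray z = 9p + 4q changes by 13 per unit t, so z → +∞.

Unbounded — the objective can increase without bound over the feasible region.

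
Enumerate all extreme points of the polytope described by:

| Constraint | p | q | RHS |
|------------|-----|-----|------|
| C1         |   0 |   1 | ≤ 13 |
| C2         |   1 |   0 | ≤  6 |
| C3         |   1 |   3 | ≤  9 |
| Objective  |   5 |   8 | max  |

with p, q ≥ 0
Each vertex is the intersection of two constraint boundaries that also satisfies all remaining constraints:
  p = 0 and q = 0 → (0, 0)
  p = 6 and q = 0 → (6, 0)
  p = 6 and p + 3q = 9 → (6, 1)
  p + 3q = 9 and p = 0 → (0, 3)

Vertices: (0, 0), (6, 0), (6, 1), (0, 3)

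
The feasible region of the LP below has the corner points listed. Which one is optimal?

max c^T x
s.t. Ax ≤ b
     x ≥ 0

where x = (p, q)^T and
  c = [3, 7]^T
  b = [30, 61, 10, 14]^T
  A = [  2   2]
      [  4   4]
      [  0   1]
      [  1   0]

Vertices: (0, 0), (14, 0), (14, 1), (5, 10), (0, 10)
Evaluating z = 3p + 7q at each vertex:
  (0, 0): z = 0
  (14, 0): z = 42
  (14, 1): z = 49
  (5, 10): z = 85
  (0, 10): z = 70

The largest value is z = 85, attained at (5, 10).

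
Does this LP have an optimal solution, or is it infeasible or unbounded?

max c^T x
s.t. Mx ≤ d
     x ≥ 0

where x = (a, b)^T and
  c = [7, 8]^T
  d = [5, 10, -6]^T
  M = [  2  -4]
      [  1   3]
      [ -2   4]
One constraint requires 2a - 4b ≤ 5, while the constraint -2a + 4b ≤ -6 is equivalent to 2a - 4b ≥ 6. Together they would need 6 ≤ 2a - 4b ≤ 5, which is impossible since 6 > 5. No point satisfies all constraints.

Infeasible: no point satisfies all constraints simultaneously.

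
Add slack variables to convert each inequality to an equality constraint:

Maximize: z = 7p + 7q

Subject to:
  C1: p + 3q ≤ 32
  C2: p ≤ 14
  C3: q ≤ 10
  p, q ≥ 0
max z = 7p + 7q

s.t.
  p + 3q + s1 = 32
  p + s2 = 14
  q + s3 = 10
  p, q, s1, s2, s3 ≥ 0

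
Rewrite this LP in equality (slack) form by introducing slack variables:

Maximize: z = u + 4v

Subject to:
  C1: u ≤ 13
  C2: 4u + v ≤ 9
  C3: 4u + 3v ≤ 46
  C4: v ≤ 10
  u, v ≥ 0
max z = u + 4v

s.t.
  u + s1 = 13
  4u + v + s2 = 9
  4u + 3v + s3 = 46
  v + s4 = 10
  u, v, s1, s2, s3, s4 ≥ 0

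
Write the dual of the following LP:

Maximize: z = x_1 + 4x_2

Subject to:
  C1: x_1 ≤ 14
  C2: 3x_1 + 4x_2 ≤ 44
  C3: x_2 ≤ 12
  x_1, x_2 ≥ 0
Minimize: z = 14y1 + 44y2 + 12y3

Subject to:
  C1: -y1 - 3y2 ≤ -1
  C2: -4y2 - y3 ≤ -4
  y1, y2, y3 ≥ 0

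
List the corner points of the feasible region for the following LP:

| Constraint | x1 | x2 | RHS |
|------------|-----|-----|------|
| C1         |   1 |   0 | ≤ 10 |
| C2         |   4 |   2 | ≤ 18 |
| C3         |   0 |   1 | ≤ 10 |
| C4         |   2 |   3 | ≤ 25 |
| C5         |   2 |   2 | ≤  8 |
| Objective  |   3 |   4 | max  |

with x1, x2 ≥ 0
Each vertex is the intersection of two constraint boundaries that also satisfies all remaining constraints:
  x1 = 0 and x2 = 0 → (0, 0)
  2x1 + 2x2 = 8 and x2 = 0 → (4, 0)
  2x1 + 2x2 = 8 and x1 = 0 → (0, 4)

Vertices: (0, 0), (4, 0), (0, 4)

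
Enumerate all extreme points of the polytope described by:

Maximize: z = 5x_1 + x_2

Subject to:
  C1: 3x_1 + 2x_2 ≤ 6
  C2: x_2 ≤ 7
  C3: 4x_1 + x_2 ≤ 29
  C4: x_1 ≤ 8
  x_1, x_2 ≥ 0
Each vertex is the intersection of two constraint boundaries that also satisfies all remaining constraints:
  x_1 = 0 and x_2 = 0 → (0, 0)
  3x_1 + 2x_2 = 6 and x_2 = 0 → (2, 0)
  3x_1 + 2x_2 = 6 and x_1 = 0 → (0, 3)

Vertices: (0, 0), (2, 0), (0, 3)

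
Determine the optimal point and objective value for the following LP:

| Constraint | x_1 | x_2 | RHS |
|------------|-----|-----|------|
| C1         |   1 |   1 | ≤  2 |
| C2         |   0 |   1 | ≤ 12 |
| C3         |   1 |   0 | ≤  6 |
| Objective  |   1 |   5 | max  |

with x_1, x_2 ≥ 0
Each vertex is the intersection of two constraint boundaries that also satisfies all remaining constraints:
  x_1 = 0 and x_2 = 0 → (0, 0)
  x_1 + x_2 = 2 and x_2 = 0 → (2, 0)
  x_1 + x_2 = 2 and x_1 = 0 → (0, 2)

Evaluating z = x_1 + 5x_2 at each vertex:
  (0, 0): z = 0
  (2, 0): z = 2
  (0, 2): z = 10

The maximum is at (0, 2) with z = 10.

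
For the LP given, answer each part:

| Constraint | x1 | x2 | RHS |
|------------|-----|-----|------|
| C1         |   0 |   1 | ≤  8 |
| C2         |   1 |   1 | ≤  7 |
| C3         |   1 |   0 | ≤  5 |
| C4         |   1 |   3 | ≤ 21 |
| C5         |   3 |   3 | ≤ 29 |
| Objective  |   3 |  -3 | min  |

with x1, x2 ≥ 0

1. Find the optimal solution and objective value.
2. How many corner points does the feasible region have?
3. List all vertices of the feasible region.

1. x1 = 0, x2 = 7, z = -21
2. 4
3. (0, 0), (5, 0), (5, 2), (0, 7)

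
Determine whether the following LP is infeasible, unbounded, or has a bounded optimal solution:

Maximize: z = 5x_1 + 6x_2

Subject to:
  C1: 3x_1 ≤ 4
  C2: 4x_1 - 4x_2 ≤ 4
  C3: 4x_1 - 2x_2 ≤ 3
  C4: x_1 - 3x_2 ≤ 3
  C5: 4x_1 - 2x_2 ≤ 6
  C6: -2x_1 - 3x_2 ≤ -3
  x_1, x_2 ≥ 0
Feasible point: (0, 1) satisfies every constraint, so the LP is feasible.
Direction d = (0, 1): for each constraint row a, a·d ≤ 0 —
  (3)(0) + (0)(1) = 0 ≤ 0
  (4)(0) + (-4)(1) = -4 ≤ 0
  (4)(0) + (-2)(1) = -2 ≤ 0
  (1)(0) + (-3)(1) = -3 ≤ 0
  (4)(0) + (-2)(1) = -2 ≤ 0
  (-2)(0) + (-3)(1) = -3 ≤ 0
and d ≥ 0, so (0, 1) + t·d stays feasible for every t ≥ 0. Along this ray z = 5x_1 + 6x_2 changes by 6 per unit t, so z → +∞.

The LP is unbounded; z can be made arbitrarily large.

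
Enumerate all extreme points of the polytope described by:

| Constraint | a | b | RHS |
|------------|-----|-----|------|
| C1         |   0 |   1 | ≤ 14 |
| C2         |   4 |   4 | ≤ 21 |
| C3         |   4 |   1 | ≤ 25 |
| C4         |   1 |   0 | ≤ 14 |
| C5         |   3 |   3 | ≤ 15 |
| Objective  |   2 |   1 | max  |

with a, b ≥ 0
Each vertex is the intersection of two constraint boundaries that also satisfies all remaining constraints:
  a = 0 and b = 0 → (0, 0)
  3a + 3b = 15 and b = 0 → (5, 0)
  3a + 3b = 15 and a = 0 → (0, 5)

Vertices: (0, 0), (5, 0), (0, 5)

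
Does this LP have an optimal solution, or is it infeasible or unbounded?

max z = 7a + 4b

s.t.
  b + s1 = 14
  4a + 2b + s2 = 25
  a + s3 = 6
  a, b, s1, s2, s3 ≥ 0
The point (0, 12.5) satisfies every constraint, so the LP is feasible; the constraints give a ≤ 6 and b ≤ 14, which with a, b ≥ 0 keep the feasible region inside a bounded box. A feasible, bounded LP attains a finite optimum at a vertex.

Evaluating z = 7a + 4b at each vertex:
  (0, 0): z = 0
  (6, 0): z = 42
  (6, 0.5): z = 44
  (0, 12.5): z = 50

The LP has an optimal solution: (0, 12.5) with z = 50.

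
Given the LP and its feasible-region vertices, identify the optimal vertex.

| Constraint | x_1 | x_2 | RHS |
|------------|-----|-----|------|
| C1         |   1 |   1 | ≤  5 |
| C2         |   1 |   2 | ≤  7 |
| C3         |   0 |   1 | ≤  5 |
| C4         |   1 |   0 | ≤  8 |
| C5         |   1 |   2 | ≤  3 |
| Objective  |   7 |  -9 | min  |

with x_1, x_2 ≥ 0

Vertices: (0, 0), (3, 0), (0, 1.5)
Evaluating z = 7x_1 - 9x_2 at each vertex:
  (0, 0): z = 0
  (3, 0): z = 21
  (0, 1.5): z = -13.5

The smallest value is z = -13.5, attained at (0, 1.5).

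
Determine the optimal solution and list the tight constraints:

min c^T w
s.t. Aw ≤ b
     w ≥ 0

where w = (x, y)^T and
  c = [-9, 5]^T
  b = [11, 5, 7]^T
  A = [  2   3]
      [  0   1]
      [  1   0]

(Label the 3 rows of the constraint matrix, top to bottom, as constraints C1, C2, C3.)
Optimal: x = 5.5, y = 0
Binding: C1, y ≥ 0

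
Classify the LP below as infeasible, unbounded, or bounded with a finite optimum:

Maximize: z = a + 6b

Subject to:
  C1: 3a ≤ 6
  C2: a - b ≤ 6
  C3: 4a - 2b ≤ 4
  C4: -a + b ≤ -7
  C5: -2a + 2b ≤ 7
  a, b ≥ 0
C2 requires a - b ≤ 6, while C4 (-a + b ≤ -7) is equivalent to a - b ≥ 7. Together they would need 7 ≤ a - b ≤ 6, which is impossible since 7 > 6. No point satisfies all constraints.

Infeasible: no point satisfies all constraints simultaneously.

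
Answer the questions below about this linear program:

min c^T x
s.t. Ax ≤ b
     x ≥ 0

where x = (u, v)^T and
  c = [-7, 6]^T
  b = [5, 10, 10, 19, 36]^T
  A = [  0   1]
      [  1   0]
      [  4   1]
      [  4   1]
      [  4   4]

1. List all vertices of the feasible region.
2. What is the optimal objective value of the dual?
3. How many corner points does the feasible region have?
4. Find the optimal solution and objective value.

1. (0, 0), (2.5, 0), (1.25, 5), (0, 5)
2. -17.5 (by strong duality, equal to the primal optimum)
3. 4
4. u = 2.5, v = 0, z = -17.5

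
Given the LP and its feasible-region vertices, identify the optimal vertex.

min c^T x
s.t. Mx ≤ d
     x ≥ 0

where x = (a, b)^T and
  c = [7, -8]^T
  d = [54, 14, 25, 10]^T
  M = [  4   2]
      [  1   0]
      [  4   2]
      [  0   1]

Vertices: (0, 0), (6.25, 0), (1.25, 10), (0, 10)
(0, 10) with z = -80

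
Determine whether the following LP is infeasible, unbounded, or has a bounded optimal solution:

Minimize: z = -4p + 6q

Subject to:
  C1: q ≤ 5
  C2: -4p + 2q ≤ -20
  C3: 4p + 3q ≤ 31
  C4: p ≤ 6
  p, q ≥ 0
The point (6, 0) satisfies every constraint, so the LP is feasible; the constraints give p ≤ 6 and q ≤ 5, which with p, q ≥ 0 keep the feasible region inside a bounded box. A feasible, bounded LP attains a finite optimum at a vertex.

Feasible with finite optimum z* = -24 at (6, 0).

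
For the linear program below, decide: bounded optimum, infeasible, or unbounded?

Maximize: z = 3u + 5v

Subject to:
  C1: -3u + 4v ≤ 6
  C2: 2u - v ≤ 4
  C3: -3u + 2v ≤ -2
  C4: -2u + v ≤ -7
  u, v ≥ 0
C2 requires 2u - v ≤ 4, while C4 (-2u + v ≤ -7) is equivalent to 2u - v ≥ 7. Together they would need 7 ≤ 2u - v ≤ 4, which is impossible since 7 > 4. No point satisfies all constraints.

Infeasible: no point satisfies all constraints simultaneously.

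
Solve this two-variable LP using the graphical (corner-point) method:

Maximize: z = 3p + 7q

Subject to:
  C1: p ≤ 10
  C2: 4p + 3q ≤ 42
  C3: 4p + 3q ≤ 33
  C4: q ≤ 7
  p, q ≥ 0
Each vertex is the intersection of two constraint boundaries that also satisfies all remaining constraints:
  p = 0 and q = 0 → (0, 0)
  4p + 3q = 33 and q = 0 → (8.25, 0)
  4p + 3q = 33 and q = 7 → (3, 7)
  q = 7 and p = 0 → (0, 7)

Evaluating z = 3p + 7q at each vertex:
  (0, 0): z = 0
  (8.25, 0): z = 24.75
  (3, 7): z = 58
  (0, 7): z = 49

The maximum is at (3, 7) with z = 58.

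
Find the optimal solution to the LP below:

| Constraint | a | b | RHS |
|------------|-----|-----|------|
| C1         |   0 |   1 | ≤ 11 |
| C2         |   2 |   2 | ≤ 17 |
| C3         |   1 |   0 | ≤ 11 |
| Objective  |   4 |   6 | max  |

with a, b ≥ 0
a = 0, b = 8.5, z = 51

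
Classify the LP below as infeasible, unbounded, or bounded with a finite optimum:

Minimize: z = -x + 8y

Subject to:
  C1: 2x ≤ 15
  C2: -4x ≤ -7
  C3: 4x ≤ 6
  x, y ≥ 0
C3 requires 4x ≤ 6, while C2 (-4x ≤ -7) is equivalent to 4x ≥ 7. Together they would need 7 ≤ 4x ≤ 6, which is impossible since 7 > 6. No point satisfies all constraints.

Infeasible: no point satisfies all constraints simultaneously.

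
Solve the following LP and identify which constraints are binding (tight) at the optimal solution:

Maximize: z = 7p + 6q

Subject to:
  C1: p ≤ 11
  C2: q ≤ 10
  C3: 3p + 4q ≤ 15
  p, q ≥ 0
Optimal: p = 5, q = 0
Slack at optimum:
  C1: slack = 6
  C2: slack = 10
  C3: slack = 0 (binding)
  p ≥ 0: p = 5
  q ≥ 0: q = 0 (binding)
Binding constraints: C3, q ≥ 0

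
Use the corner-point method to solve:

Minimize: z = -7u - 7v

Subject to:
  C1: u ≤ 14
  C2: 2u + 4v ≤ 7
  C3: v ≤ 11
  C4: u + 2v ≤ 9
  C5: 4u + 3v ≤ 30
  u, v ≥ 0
Each vertex is the intersection of two constraint boundaries that also satisfies all remaining constraints:
  u = 0 and v = 0 → (0, 0)
  2u + 4v = 7 and v = 0 → (3.5, 0)
  2u + 4v = 7 and u = 0 → (0, 1.75)

Evaluating z = -7u - 7v at each vertex:
  (0, 0): z = 0
  (3.5, 0): z = -24.5
  (0, 1.75): z = -12.25

The minimum is at (3.5, 0) with z = -24.5.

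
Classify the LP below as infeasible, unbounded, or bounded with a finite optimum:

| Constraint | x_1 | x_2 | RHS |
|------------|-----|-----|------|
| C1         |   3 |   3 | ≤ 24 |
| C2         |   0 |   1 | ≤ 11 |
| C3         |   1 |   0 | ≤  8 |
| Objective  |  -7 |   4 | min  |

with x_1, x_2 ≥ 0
The point (8, 0) satisfies every constraint, so the LP is feasible; the constraints give x_1 ≤ 8 and x_2 ≤ 11, which with x_1, x_2 ≥ 0 keep the feasible region inside a bounded box. A feasible, bounded LP attains a finite optimum at a vertex.

The LP has an optimal solution: (8, 0) with z = -56.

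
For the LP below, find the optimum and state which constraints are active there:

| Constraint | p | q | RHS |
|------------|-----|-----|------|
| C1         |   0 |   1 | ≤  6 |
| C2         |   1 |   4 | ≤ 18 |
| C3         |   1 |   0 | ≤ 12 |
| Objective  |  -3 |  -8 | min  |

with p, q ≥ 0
Optimal: p = 12, q = 1.5
Binding: C2, C3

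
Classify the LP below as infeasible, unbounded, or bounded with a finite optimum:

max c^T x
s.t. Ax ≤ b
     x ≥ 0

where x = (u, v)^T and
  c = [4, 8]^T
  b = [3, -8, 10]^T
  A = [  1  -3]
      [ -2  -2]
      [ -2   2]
Feasible point: (0, 4) satisfies every constraint, so the LP is feasible.
Direction d = (1, 1): for each constraint row a, a·d ≤ 0 —
  (1)(1) + (-3)(1) = -2 ≤ 0
  (-2)(1) + (-2)(1) = -4 ≤ 0
  (-2)(1) + (2)(1) = 0 ≤ 0
and d ≥ 0, so (0, 4) + t·d stays feasible for every t ≥ 0. Along this ray z = 4u + 8v changes by 12 per unit t, so z → +∞.

The LP is unbounded; z can be made arbitrarily large.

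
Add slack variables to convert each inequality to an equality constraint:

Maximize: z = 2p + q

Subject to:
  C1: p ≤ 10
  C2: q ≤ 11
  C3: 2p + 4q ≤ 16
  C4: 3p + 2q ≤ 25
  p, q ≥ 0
max z = 2p + q

s.t.
  p + s1 = 10
  q + s2 = 11
  2p + 4q + s3 = 16
  3p + 2q + s4 = 25
  p, q, s1, s2, s3, s4 ≥ 0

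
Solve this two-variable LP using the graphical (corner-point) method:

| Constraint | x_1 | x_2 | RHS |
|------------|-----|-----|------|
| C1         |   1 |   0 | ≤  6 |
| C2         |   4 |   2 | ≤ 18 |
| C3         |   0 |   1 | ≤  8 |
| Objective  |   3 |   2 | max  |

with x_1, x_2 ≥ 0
Each vertex is the intersection of two constraint boundaries that also satisfies all remaining constraints:
  x_1 = 0 and x_2 = 0 → (0, 0)
  4x_1 + 2x_2 = 18 and x_2 = 0 → (4.5, 0)
  4x_1 + 2x_2 = 18 and x_2 = 8 → (0.5, 8)
  x_2 = 8 and x_1 = 0 → (0, 8)

Evaluating z = 3x_1 + 2x_2 at each vertex:
  (0, 0): z = 0
  (4.5, 0): z = 13.5
  (0.5, 8): z = 17.5
  (0, 8): z = 16

The maximum is at (0.5, 8) with z = 17.5.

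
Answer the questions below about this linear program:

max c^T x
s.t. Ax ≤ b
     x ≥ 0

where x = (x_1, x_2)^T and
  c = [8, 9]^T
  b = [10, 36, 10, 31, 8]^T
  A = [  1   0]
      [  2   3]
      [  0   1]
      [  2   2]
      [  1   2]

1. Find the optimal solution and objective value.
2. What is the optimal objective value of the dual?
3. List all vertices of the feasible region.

1. x_1 = 8, x_2 = 0, z = 64
2. 64 (by strong duality, equal to the primal optimum)
3. (0, 0), (8, 0), (0, 4)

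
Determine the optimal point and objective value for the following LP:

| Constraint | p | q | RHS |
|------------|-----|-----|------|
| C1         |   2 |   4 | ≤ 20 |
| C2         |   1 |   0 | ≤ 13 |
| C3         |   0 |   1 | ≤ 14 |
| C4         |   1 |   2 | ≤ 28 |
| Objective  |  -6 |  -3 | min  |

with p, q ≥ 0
p = 10, q = 0, z = -60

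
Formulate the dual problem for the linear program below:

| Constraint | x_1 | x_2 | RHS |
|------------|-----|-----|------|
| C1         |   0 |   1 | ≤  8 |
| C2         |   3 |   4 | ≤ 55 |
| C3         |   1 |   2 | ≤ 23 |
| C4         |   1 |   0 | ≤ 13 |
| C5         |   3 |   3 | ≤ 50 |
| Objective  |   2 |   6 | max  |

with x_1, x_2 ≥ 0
Minimize: z = 8y1 + 55y2 + 23y3 + 13y4 + 50y5

Subject to:
  C1: -3y2 - y3 - y4 - 3y5 ≤ -2
  C2: -y1 - 4y2 - 2y3 - 3y5 ≤ -6
  y1, y2, y3, y4, y5 ≥ 0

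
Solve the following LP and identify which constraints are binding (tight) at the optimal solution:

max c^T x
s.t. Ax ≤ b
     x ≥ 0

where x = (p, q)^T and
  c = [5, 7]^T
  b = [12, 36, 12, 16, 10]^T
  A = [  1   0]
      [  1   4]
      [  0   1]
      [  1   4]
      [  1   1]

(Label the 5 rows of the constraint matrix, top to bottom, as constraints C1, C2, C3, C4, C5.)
Optimal: p = 8, q = 2
Binding: C4, C5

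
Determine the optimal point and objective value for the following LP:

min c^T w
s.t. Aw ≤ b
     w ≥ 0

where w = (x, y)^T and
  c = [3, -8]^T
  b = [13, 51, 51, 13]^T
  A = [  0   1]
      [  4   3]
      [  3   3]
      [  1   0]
Each vertex is the intersection of two constraint boundaries that also satisfies all remaining constraints:
  x = 0 and y = 0 → (0, 0)
  4x + 3y = 51 and y = 0 → (12.75, 0)
  y = 13 and 4x + 3y = 51 → (3, 13)
  y = 13 and x = 0 → (0, 13)

Evaluating z = 3x - 8y at each vertex:
  (0, 0): z = 0
  (12.75, 0): z = 38.25
  (3, 13): z = -95
  (0, 13): z = -104

The minimum is at (0, 13) with z = -104.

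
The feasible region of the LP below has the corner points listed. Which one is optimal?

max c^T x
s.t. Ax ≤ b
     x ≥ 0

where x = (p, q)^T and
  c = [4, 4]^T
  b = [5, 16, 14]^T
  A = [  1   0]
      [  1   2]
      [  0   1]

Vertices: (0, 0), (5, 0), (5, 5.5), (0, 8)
Evaluating z = 4p + 4q at each vertex:
  (0, 0): z = 0
  (5, 0): z = 20
  (5, 5.5): z = 42
  (0, 8): z = 32

The largest value is z = 42, attained at (5, 5.5).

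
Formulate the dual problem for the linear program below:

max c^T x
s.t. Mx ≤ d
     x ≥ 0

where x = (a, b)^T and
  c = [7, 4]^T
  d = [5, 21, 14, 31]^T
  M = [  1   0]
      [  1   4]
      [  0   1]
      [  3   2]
Minimize: z = 5y1 + 21y2 + 14y3 + 31y4

Subject to:
  C1: -y1 - y2 - 3y4 ≤ -7
  C2: -4y2 - y3 - 2y4 ≤ -4
  y1, y2, y3, y4 ≥ 0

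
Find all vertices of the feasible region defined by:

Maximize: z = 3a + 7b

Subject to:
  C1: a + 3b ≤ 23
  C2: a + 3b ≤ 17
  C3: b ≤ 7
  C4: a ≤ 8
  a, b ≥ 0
Each vertex is the intersection of two constraint boundaries that also satisfies all remaining constraints:
  a = 0 and b = 0 → (0, 0)
  a = 8 and b = 0 → (8, 0)
  a + 3b = 17 and a = 8 → (8, 3)
  a + 3b = 17 and a = 0 → (0, 5.667)

Vertices: (0, 0), (8, 0), (8, 3), (0, 5.667)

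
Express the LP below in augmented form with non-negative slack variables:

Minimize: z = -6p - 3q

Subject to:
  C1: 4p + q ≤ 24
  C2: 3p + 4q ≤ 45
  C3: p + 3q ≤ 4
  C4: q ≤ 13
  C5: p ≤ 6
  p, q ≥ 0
min z = -6p - 3q

s.t.
  4p + q + s1 = 24
  3p + 4q + s2 = 45
  p + 3q + s3 = 4
  q + s4 = 13
  p + s5 = 6
  p, q, s1, s2, s3, s4, s5 ≥ 0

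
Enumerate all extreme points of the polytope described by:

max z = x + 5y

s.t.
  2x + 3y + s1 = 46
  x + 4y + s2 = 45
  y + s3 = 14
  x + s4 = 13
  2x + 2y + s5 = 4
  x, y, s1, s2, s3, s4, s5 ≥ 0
Each vertex is the intersection of two constraint boundaries that also satisfies all remaining constraints:
  x = 0 and y = 0 → (0, 0)
  2x + 2y = 4 and y = 0 → (2, 0)
  2x + 2y = 4 and x = 0 → (0, 2)

Vertices: (0, 0), (2, 0), (0, 2)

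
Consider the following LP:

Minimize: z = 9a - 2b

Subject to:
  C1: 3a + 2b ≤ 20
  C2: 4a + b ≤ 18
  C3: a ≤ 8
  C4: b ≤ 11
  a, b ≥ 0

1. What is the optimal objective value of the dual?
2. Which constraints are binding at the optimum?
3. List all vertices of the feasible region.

1. -20 (by strong duality, equal to the primal optimum)
2. C1, a ≥ 0
3. (0, 0), (4.5, 0), (3.2, 5.2), (0, 10)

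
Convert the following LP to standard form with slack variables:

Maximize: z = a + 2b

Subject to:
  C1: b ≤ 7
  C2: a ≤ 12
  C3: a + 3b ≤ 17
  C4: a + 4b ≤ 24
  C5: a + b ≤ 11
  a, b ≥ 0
max z = a + 2b

s.t.
  b + s1 = 7
  a + s2 = 12
  a + 3b + s3 = 17
  a + 4b + s4 = 24
  a + b + s5 = 11
  a, b, s1, s2, s3, s4, s5 ≥ 0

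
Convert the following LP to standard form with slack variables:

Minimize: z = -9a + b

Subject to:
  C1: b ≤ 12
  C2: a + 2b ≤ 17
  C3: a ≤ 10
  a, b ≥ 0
min z = -9a + b

s.t.
  b + s1 = 12
  a + 2b + s2 = 17
  a + s3 = 10
  a, b, s1, s2, s3 ≥ 0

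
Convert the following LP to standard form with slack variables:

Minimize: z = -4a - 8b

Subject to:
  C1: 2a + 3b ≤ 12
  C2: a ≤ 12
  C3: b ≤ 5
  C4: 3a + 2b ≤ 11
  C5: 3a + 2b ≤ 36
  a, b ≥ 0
min z = -4a - 8b

s.t.
  2a + 3b + s1 = 12
  a + s2 = 12
  b + s3 = 5
  3a + 2b + s4 = 11
  3a + 2b + s5 = 36
  a, b, s1, s2, s3, s4, s5 ≥ 0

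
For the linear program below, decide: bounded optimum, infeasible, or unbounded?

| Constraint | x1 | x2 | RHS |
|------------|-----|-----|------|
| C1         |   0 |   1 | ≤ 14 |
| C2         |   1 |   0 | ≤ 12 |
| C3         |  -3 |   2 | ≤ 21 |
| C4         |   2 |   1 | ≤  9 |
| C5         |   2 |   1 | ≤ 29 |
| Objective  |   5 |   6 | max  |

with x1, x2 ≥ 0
The point (0, 9) satisfies every constraint, so the LP is feasible; the constraints give x1 ≤ 12 and x2 ≤ 14, which with x1, x2 ≥ 0 keep the feasible region inside a bounded box. A feasible, bounded LP attains a finite optimum at a vertex.

Evaluating z = 5x1 + 6x2 at each vertex:
  (0, 0): z = 0
  (4.5, 0): z = 22.5
  (0, 9): z = 54

The LP has an optimal solution: (0, 9) with z = 54.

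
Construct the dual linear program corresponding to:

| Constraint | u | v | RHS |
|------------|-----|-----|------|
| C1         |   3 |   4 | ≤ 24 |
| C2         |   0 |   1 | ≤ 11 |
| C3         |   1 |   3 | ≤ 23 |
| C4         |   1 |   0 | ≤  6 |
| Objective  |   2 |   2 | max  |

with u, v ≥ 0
Minimize: z = 24y1 + 11y2 + 23y3 + 6y4

Subject to:
  C1: -3y1 - y3 - y4 ≤ -2
  C2: -4y1 - y2 - 3y3 ≤ -2
  y1, y2, y3, y4 ≥ 0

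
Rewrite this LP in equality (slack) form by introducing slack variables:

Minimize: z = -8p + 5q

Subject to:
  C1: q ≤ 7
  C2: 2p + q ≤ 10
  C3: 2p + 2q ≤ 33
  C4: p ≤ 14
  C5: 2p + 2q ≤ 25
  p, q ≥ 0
min z = -8p + 5q

s.t.
  q + s1 = 7
  2p + q + s2 = 10
  2p + 2q + s3 = 33
  p + s4 = 14
  2p + 2q + s5 = 25
  p, q, s1, s2, s3, s4, s5 ≥ 0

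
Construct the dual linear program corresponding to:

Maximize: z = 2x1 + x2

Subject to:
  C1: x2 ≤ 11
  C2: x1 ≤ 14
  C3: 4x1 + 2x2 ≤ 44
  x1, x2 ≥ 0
Minimize: z = 11y1 + 14y2 + 44y3

Subject to:
  C1: -y2 - 4y3 ≤ -2
  C2: -y1 - 2y3 ≤ -1
  y1, y2, y3 ≥ 0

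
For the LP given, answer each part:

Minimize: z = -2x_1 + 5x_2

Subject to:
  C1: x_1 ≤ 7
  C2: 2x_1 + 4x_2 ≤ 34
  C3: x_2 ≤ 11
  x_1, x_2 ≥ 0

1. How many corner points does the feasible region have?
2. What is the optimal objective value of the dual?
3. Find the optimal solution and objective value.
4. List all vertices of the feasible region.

1. 4
2. -14 (by strong duality, equal to the primal optimum)
3. x_1 = 7, x_2 = 0, z = -14
4. (0, 0), (7, 0), (7, 5), (0, 8.5)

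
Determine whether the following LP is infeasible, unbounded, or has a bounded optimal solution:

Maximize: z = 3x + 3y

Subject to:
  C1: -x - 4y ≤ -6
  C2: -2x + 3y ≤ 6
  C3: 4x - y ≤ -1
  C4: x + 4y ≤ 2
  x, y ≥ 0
C4 requires x + 4y ≤ 2, while C1 (-x - 4y ≤ -6) is equivalent to x + 4y ≥ 6. Together they would need 6 ≤ x + 4y ≤ 2, which is impossible since 6 > 2. No point satisfies all constraints.

The feasible region is empty; the LP is infeasible.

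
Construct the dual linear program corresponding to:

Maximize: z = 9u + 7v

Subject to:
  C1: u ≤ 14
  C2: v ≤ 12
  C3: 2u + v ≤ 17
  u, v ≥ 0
Minimize: z = 14y1 + 12y2 + 17y3

Subject to:
  C1: -y1 - 2y3 ≤ -9
  C2: -y2 - y3 ≤ -7
  y1, y2, y3 ≥ 0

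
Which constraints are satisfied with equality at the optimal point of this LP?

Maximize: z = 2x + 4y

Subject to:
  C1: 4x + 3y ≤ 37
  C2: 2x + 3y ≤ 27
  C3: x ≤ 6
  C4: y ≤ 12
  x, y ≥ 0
Optimal: x = 0, y = 9
Slack at optimum:
  C1: slack = 10
  C2: slack = 0 (binding)
  C3: slack = 6
  C4: slack = 3
  x ≥ 0: x = 0 (binding)
  y ≥ 0: y = 9
Binding constraints: C2, x ≥ 0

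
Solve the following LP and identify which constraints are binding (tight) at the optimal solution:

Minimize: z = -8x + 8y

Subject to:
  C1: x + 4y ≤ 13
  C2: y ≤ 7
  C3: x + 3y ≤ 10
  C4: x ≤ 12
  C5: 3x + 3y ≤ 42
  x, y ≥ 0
Optimal: x = 10, y = 0
Binding: C3, y ≥ 0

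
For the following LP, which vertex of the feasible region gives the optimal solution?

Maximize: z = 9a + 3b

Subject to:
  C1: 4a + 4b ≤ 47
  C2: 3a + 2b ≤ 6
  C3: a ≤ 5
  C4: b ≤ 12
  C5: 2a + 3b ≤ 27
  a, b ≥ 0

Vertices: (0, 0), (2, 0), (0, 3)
(2, 0) with z = 18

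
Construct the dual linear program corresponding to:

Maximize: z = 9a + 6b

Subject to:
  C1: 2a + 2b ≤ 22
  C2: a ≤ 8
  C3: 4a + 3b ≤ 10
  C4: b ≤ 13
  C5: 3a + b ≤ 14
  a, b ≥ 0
Minimize: z = 22y1 + 8y2 + 10y3 + 13y4 + 14y5

Subject to:
  C1: -2y1 - y2 - 4y3 - 3y5 ≤ -9
  C2: -2y1 - 3y3 - y4 - y5 ≤ -6
  y1, y2, y3, y4, y5 ≥ 0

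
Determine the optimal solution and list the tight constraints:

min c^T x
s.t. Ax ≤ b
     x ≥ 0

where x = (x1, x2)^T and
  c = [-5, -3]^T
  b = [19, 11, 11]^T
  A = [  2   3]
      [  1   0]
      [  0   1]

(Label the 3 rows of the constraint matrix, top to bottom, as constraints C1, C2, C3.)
Optimal: x1 = 9.5, x2 = 0
Slack at optimum:
  C1: slack = 0 (binding)
  C2: slack = 1.5
  C3: slack = 11
  x1 ≥ 0: x1 = 9.5
  x2 ≥ 0: x2 = 0 (binding)
Binding constraints: C1, x2 ≥ 0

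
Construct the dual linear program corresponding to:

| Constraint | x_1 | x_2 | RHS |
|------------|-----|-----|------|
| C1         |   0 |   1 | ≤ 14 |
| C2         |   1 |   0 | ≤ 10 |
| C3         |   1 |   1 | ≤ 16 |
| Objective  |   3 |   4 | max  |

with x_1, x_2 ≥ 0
Minimize: z = 14y1 + 10y2 + 16y3

Subject to:
  C1: -y2 - y3 ≤ -3
  C2: -y1 - y3 ≤ -4
  y1, y2, y3 ≥ 0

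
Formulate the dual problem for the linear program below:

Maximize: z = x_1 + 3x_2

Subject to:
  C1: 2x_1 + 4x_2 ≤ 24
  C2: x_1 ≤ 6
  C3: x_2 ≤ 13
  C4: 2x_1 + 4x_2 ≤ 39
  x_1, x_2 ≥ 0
Minimize: z = 24y1 + 6y2 + 13y3 + 39y4

Subject to:
  C1: -2y1 - y2 - 2y4 ≤ -1
  C2: -4y1 - y3 - 4y4 ≤ -3
  y1, y2, y3, y4 ≥ 0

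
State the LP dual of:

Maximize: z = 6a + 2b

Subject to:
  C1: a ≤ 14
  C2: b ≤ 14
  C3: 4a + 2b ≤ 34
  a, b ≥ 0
Minimize: z = 14y1 + 14y2 + 34y3

Subject to:
  C1: -y1 - 4y3 ≤ -6
  C2: -y2 - 2y3 ≤ -2
  y1, y2, y3 ≥ 0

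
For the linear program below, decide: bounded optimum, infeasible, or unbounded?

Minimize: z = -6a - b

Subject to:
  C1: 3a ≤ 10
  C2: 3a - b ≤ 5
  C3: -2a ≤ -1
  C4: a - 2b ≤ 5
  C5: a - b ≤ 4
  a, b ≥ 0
Feasible point: (1, 0) satisfies every constraint, so the LP is feasible.
Direction d = (0, 1): for each constraint row a, a·d ≤ 0 —
  (3)(0) + (0)(1) = 0 ≤ 0
  (3)(0) + (-1)(1) = -1 ≤ 0
  (-2)(0) + (0)(1) = 0 ≤ 0
  (1)(0) + (-2)(1) = -2 ≤ 0
  (1)(0) + (-1)(1) = -1 ≤ 0
and d ≥ 0, so (1, 0) + t·d stays feasible for every t ≥ 0. Along this ray z = -6a - b changes by -1 per unit t, so z → −∞.

Unbounded — the objective can decrease without bound over the feasible region.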